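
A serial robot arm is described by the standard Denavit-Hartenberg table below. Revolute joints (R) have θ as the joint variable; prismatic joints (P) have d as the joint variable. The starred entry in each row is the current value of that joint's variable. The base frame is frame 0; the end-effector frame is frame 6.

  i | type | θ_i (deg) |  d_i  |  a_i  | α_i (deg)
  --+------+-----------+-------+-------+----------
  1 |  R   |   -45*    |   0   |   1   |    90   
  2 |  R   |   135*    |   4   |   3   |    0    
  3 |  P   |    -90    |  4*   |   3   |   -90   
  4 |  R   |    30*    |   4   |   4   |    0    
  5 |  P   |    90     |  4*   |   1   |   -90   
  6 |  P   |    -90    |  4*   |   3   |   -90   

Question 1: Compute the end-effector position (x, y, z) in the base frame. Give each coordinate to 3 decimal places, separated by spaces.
-10.087 -0.002 11.667

after link 1: o_1 = (0.7071, -0.7071, 0.0000)
after link 2: o_2 = (-3.6213, -2.0355, 2.1213)
after link 3: o_3 = (-4.9497, -6.3640, 4.2426)
after link 4: o_4 = (-3.8035, -4.6818, 9.5206)
after link 5: o_5 = (-5.4411, -1.8194, 11.9954)
after link 6: o_6 = (-10.0874, -0.0016, 11.6673)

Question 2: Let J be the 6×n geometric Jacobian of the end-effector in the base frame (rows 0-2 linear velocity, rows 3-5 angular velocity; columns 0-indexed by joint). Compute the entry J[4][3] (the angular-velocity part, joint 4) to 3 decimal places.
axis z_3 = (-0.5000,0.5000,0.7071); lever o_n−o_3 = (-5.1376,6.3624,7.4246)
cross product → J_v[:, 3] = (-0.7866,0.0795,-0.6124)
J_ω[:, 3] = z_3
entry J[4][3] = 0.5000

0.500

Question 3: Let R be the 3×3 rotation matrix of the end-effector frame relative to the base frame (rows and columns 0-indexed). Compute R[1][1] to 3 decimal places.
End-effector y-axis (col 1 of R) = (0.7866,-0.0795,0.6124)
R[1][1] = -0.0795

-0.079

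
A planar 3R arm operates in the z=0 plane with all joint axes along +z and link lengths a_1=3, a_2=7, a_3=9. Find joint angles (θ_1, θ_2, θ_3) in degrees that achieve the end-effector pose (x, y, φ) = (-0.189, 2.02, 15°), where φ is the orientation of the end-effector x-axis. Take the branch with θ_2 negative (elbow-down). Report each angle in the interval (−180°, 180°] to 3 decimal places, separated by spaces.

wrist centre = target − a_3·(cos φ, sin φ) = (-8.8823, -0.3094)
cos θ_2 = (78.9915−3²−7²)/(2·3·7) = 0.4998; θ_2 = -60.0133° (elbow-down)
β = atan2(-0.3094,-8.8823) = -178.0052°; ψ = atan2(-6.0630,6.4986) = -43.0139°
θ_1 = β − ψ = -134.9912°
θ_3 = φ − θ_1 − θ_2 = -149.9954° (wrapped to (-180°,180°])

-134.991 -60.013 -149.995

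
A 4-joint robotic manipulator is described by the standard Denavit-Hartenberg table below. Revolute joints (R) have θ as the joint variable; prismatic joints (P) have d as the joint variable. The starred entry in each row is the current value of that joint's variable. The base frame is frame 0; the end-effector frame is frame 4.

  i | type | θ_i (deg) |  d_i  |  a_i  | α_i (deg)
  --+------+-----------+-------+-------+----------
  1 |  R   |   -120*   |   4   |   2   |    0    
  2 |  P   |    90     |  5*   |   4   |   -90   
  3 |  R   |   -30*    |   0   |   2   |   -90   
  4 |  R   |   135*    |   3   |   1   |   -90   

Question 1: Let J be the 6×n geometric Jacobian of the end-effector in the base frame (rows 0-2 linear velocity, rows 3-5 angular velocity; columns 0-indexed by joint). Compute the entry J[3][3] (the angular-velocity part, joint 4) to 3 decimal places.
axis z_3 = (0.4330,-0.2500,-0.8660); lever o_n−o_3 = (0.4152,-1.0562,-2.9516)
cross product → J_v[:, 3] = (-0.1768,0.9186,-0.3536)
J_ω[:, 3] = z_3
entry J[3][3] = 0.4330

0.433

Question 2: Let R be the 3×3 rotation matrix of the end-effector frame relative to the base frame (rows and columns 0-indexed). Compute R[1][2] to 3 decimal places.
0.919

End-effector z-axis (col 2 of R) = (-0.1768,0.9186,-0.3536)
R[1][2] = 0.9186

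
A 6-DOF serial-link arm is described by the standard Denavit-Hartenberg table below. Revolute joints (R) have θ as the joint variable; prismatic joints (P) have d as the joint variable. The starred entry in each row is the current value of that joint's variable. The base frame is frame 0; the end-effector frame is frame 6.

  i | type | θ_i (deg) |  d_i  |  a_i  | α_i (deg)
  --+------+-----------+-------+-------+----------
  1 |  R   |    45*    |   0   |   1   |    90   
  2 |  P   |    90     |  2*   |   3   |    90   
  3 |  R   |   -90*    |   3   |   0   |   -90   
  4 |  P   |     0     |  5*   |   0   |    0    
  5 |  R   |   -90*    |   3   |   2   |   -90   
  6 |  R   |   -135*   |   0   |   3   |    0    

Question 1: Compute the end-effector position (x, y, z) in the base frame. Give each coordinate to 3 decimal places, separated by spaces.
4.157 1.328 13.121

after link 1: o_1 = (0.7071, 0.7071, 0.0000)
after link 2: o_2 = (2.1213, -0.7071, 3.0000)
after link 3: o_3 = (4.2426, 1.4142, 3.0000)
after link 4: o_4 = (4.2426, 1.4142, 8.0000)
after link 5: o_5 = (5.6569, 2.8284, 11.0000)
after link 6: o_6 = (4.1569, 1.3284, 13.1213)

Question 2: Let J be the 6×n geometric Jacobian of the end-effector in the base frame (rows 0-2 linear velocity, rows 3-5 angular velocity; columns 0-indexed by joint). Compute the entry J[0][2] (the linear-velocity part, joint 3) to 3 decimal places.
7.157

axis z_2 = (0.7071,0.7071,-0.0000); lever o_n−o_2 = (2.0355,2.0355,10.1213)
cross product → J_v[:, 2] = (7.1569,-7.1569,0.0000)
J_ω[:, 2] = z_2
entry J[0][2] = 7.1569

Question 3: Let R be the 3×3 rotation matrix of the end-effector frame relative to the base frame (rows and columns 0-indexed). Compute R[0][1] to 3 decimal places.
0.500

End-effector y-axis (col 1 of R) = (0.5000,0.5000,0.7071)
R[0][1] = 0.5000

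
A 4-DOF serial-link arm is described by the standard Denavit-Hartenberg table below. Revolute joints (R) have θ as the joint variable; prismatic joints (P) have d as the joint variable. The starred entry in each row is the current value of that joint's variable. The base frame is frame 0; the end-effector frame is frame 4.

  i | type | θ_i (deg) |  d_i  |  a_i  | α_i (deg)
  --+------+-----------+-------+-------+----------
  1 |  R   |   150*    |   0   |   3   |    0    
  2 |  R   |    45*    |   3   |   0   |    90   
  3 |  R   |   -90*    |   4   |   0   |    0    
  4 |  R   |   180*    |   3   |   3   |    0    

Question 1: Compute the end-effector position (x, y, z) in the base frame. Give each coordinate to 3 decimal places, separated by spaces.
-4.410 8.261 6.000

after link 1: o_1 = (-2.5981, 1.5000, 0.0000)
after link 2: o_2 = (-2.5981, 1.5000, 3.0000)
after link 3: o_3 = (-3.6334, 5.3637, 3.0000)
after link 4: o_4 = (-4.4098, 8.2615, 6.0000)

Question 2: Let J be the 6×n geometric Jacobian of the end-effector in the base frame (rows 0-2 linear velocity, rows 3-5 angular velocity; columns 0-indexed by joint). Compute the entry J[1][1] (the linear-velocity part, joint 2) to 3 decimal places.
-1.812

axis z_1 = (0.0000,0.0000,1.0000); lever o_n−o_1 = (-1.8117,6.7615,6.0000)
cross product → J_v[:, 1] = (-6.7615,-1.8117,0.0000)
J_ω[:, 1] = z_1
entry J[1][1] = -1.8117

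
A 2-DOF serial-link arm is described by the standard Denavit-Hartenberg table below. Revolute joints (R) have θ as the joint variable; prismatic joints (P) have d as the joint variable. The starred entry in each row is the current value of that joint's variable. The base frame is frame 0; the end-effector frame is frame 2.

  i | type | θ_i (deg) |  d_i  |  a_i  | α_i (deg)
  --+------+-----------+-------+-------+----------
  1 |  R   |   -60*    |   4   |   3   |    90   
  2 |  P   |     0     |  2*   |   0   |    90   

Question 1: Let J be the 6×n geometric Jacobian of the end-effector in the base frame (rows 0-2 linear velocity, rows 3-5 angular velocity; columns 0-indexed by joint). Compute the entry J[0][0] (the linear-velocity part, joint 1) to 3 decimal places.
axis z_0 = ẑ; lever o_n−o_0 = (-0.2321,-3.5981,4.0000)
cross product → J_v[:, 0] = (3.5981,-0.2321,0.0000)
J_ω[:, 0] = z_0
entry J[0][0] = 3.5981

3.598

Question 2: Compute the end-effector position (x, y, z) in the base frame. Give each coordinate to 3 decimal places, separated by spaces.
after link 1: o_1 = (1.5000, -2.5981, 4.0000)
after link 2: o_2 = (-0.2321, -3.5981, 4.0000)

-0.232 -3.598 4.000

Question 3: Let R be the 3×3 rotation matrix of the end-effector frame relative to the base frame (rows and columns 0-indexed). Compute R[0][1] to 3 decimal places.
End-effector y-axis (col 1 of R) = (-0.8660,-0.5000,0.0000)
R[0][1] = -0.8660

-0.866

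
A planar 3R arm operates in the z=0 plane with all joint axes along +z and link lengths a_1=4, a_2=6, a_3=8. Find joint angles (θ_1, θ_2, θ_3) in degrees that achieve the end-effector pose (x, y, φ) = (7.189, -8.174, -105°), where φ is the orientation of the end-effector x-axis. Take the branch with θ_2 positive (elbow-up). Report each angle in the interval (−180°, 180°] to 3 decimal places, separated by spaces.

wrist centre = target − a_3·(cos φ, sin φ) = (9.2596, -0.4466)
cos θ_2 = (85.9388−4²−6²)/(2·4·6) = 0.7071; θ_2 = 45.0040° (elbow-up)
β = atan2(-0.4466,9.2596) = -2.7613°; ψ = atan2(4.2429,8.2423) = 27.2382°
θ_1 = β − ψ = -29.9995°
θ_3 = φ − θ_1 − θ_2 = -120.0045° (wrapped to (-180°,180°])

-29.999 45.004 -120.005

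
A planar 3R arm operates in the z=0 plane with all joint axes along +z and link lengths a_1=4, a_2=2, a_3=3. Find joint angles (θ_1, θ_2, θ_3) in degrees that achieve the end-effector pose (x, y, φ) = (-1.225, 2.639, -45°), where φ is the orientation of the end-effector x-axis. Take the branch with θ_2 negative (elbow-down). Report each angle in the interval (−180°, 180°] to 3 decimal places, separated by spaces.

134.997 -29.985 -150.012

wrist centre = target − a_3·(cos φ, sin φ) = (-3.3463, 4.7603)
cos θ_2 = (33.8585−4²−2²)/(2·4·2) = 0.8662; θ_2 = -29.9849° (elbow-down)
β = atan2(4.7603,-3.3463) = 125.1057°; ψ = atan2(-0.9995,5.7323) = -9.8912°
θ_1 = β − ψ = 134.9970°
θ_3 = φ − θ_1 − θ_2 = -150.0120° (wrapped to (-180°,180°])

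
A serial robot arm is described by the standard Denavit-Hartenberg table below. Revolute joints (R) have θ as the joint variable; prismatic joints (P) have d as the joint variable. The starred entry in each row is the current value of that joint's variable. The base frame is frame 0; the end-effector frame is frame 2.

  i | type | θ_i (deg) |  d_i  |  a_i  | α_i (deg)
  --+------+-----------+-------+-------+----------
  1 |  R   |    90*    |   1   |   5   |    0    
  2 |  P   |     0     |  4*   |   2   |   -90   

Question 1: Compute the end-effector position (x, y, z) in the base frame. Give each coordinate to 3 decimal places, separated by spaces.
0.000 7.000 5.000

after link 1: o_1 = (0.0000, 5.0000, 1.0000)
after link 2: o_2 = (0.0000, 7.0000, 5.0000)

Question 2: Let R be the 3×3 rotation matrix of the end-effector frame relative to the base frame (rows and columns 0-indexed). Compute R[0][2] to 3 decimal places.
-1.000

End-effector z-axis (col 2 of R) = (-1.0000,0.0000,0.0000)
R[0][2] = -1.0000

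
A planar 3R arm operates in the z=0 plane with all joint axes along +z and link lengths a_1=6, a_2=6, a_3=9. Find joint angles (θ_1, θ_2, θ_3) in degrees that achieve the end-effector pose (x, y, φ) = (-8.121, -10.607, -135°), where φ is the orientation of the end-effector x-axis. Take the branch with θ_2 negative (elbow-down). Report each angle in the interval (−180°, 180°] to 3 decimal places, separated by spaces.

wrist centre = target − a_3·(cos φ, sin φ) = (-1.7570, -4.2430)
cos θ_2 = (21.0906−6²−6²)/(2·6·6) = -0.7071; θ_2 = -134.9975° (elbow-down)
β = atan2(-4.2430,-1.7570) = -112.4944°; ψ = atan2(-4.2428,1.7575) = -67.4987°
θ_1 = β − ψ = -44.9957°
θ_3 = φ − θ_1 − θ_2 = 44.9931° (wrapped to (-180°,180°])

-44.996 -134.997 44.993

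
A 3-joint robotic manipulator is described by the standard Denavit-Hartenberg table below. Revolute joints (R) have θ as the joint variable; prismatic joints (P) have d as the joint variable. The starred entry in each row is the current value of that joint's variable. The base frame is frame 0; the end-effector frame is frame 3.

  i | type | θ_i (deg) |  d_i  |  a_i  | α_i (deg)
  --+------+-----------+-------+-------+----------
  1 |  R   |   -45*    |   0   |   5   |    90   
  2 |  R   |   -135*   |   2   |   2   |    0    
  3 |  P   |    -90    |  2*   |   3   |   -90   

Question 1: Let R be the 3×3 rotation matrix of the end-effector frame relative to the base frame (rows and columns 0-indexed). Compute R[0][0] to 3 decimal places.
-0.500

End-effector x-axis (col 0 of R) = (-0.5000,0.5000,0.7071)
R[0][0] = -0.5000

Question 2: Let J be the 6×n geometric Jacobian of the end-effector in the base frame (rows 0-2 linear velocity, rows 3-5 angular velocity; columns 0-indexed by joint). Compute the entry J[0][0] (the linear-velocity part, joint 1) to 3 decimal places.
axis z_0 = ẑ; lever o_n−o_0 = (-1.7929,-3.8640,0.7071)
cross product → J_v[:, 0] = (3.8640,-1.7929,0.0000)
J_ω[:, 0] = z_0
entry J[0][0] = 3.8640

3.864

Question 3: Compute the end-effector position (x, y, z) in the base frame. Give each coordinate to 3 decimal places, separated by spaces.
-1.793 -3.864 0.707

after link 1: o_1 = (3.5355, -3.5355, 0.0000)
after link 2: o_2 = (1.1213, -3.9497, -1.4142)
after link 3: o_3 = (-1.7929, -3.8640, 0.7071)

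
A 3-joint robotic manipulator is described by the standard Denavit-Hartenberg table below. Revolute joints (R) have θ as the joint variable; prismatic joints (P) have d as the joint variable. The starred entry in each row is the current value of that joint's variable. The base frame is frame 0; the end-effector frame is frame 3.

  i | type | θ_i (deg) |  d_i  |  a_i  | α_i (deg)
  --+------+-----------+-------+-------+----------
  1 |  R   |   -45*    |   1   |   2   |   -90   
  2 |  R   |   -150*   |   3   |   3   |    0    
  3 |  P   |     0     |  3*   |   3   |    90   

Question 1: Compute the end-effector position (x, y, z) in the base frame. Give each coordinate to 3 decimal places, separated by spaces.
1.983 6.503 4.000

after link 1: o_1 = (1.4142, -1.4142, 1.0000)
after link 2: o_2 = (1.6984, 2.5442, 2.5000)
after link 3: o_3 = (1.9826, 6.5027, 4.0000)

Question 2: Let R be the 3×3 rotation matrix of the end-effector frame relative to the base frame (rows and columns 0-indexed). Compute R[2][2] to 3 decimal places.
-0.866

End-effector z-axis (col 2 of R) = (-0.3536,0.3536,-0.8660)
R[2][2] = -0.8660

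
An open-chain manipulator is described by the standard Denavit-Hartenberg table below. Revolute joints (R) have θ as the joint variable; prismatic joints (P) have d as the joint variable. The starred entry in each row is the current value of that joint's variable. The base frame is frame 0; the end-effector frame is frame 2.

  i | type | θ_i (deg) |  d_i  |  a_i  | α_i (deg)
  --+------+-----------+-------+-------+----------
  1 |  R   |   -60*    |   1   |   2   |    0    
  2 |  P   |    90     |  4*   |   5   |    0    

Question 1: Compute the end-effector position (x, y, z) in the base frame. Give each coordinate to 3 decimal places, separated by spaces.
5.330 0.768 5.000

after link 1: o_1 = (1.0000, -1.7321, 1.0000)
after link 2: o_2 = (5.3301, 0.7679, 5.0000)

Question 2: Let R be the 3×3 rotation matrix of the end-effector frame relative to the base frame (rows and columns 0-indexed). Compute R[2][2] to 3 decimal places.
1.000

End-effector z-axis (col 2 of R) = (0.0000,0.0000,1.0000)
R[2][2] = 1.0000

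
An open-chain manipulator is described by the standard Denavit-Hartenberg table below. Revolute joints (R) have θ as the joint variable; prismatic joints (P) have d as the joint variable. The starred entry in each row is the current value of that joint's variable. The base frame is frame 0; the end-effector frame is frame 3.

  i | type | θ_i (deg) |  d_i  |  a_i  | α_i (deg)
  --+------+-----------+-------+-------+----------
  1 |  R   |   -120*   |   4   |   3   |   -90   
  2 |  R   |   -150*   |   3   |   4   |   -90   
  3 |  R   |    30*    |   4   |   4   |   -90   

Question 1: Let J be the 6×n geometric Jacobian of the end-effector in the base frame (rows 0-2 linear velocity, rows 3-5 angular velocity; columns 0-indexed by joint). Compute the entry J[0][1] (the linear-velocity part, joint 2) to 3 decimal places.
-3.598

axis z_1 = (0.8660,-0.5000,0.0000); lever o_n−o_1 = (3.0981,3.3660,7.1962)
cross product → J_v[:, 1] = (-3.5981,-6.2321,4.4641)
J_ω[:, 1] = z_1
entry J[0][1] = -3.5981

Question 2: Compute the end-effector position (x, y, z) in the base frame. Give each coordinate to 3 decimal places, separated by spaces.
1.598 0.768 11.196

after link 1: o_1 = (-1.5000, -2.5981, 4.0000)
after link 2: o_2 = (2.8301, -1.0981, 6.0000)
after link 3: o_3 = (1.5981, 0.7679, 11.1962)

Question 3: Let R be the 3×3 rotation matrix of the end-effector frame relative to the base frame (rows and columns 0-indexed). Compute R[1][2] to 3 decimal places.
0.058

End-effector z-axis (col 2 of R) = (-0.9665,0.0580,-0.2500)
R[1][2] = 0.0580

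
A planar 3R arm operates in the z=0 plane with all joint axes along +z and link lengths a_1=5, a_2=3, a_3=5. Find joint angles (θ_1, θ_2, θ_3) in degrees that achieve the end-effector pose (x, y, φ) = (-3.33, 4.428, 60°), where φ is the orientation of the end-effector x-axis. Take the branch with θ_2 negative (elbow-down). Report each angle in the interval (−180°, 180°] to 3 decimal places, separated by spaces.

wrist centre = target − a_3·(cos φ, sin φ) = (-5.8300, 0.0979)
cos θ_2 = (33.9985−5²−3²)/(2·5·3) = -0.0001; θ_2 = -90.0029° (elbow-down)
β = atan2(0.0979,-5.8300) = 179.0382°; ψ = atan2(-3.0000,4.9998) = -30.9645°
θ_1 = β − ψ = 210.0027°
θ_3 = φ − θ_1 − θ_2 = -59.9998° (wrapped to (-180°,180°])

-149.997 -90.003 -60.000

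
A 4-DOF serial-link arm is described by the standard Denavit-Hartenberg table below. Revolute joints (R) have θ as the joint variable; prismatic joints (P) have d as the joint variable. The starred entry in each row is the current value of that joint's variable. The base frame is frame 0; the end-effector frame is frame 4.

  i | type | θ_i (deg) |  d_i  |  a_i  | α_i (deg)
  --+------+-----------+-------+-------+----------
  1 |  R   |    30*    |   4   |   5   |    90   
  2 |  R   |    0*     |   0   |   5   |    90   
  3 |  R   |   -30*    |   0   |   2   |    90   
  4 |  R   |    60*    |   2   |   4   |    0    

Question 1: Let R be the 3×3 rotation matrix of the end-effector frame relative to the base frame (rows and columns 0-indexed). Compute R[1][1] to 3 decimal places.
-0.750

End-effector y-axis (col 1 of R) = (-0.4330,-0.7500,-0.5000)
R[1][1] = -0.7500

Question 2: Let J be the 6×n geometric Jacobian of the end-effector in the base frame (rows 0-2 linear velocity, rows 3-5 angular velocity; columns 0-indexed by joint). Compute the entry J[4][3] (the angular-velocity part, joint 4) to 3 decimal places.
axis z_3 = (-0.8660,0.5000,-0.0000); lever o_n−o_3 = (-0.7321,2.7321,-3.4641)
cross product → J_v[:, 3] = (-1.7321,-3.0000,-2.0000)
J_ω[:, 3] = z_3
entry J[4][3] = 0.5000

0.500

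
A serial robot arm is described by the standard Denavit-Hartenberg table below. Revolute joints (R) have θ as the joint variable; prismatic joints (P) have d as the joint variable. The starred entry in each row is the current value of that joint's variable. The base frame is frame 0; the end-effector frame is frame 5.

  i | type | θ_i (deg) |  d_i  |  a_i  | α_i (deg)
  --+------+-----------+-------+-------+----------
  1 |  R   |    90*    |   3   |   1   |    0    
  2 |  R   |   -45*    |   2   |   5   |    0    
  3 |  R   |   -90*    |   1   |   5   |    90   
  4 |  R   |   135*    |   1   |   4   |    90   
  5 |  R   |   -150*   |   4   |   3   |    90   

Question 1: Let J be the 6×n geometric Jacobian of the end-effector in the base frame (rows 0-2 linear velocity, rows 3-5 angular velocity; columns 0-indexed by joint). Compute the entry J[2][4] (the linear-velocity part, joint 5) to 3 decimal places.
1.061

axis z_4 = (0.5000,-0.5000,0.7071); lever o_n−o_4 = (4.3597,-2.2384,0.9913)
cross product → J_v[:, 4] = (1.0871,2.5871,1.0607)
J_ω[:, 4] = z_4
entry J[2][4] = 1.0607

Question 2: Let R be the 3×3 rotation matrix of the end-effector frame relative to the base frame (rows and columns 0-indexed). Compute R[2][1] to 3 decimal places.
End-effector y-axis (col 1 of R) = (0.5000,-0.5000,0.7071)
R[2][1] = 0.7071

0.707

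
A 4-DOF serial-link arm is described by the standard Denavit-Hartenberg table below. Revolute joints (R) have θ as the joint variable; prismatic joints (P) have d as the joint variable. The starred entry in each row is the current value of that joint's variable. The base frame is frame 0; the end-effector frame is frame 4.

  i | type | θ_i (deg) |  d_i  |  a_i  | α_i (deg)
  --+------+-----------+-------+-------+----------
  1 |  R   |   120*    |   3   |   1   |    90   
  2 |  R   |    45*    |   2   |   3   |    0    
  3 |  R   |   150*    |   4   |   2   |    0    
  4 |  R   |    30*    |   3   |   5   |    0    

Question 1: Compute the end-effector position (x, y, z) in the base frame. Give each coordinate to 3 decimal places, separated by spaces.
after link 1: o_1 = (-0.5000, 0.8660, 3.0000)
after link 2: o_2 = (0.1714, 3.7031, 5.1213)
after link 3: o_3 = (4.6014, 4.0301, 4.6037)
after link 4: o_4 = (8.9673, 2.4682, 1.0681)

8.967 2.468 1.068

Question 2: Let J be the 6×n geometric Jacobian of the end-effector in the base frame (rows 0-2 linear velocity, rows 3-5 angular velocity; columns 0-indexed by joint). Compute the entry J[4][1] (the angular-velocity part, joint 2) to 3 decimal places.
axis z_1 = (0.8660,0.5000,0.0000); lever o_n−o_1 = (9.4673,1.6022,-1.9319)
cross product → J_v[:, 1] = (-0.9659,1.6730,-3.3461)
J_ω[:, 1] = z_1
entry J[4][1] = 0.5000

0.500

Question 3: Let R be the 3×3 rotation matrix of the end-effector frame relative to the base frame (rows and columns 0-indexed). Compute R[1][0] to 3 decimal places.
-0.612

End-effector x-axis (col 0 of R) = (0.3536,-0.6124,-0.7071)
R[1][0] = -0.6124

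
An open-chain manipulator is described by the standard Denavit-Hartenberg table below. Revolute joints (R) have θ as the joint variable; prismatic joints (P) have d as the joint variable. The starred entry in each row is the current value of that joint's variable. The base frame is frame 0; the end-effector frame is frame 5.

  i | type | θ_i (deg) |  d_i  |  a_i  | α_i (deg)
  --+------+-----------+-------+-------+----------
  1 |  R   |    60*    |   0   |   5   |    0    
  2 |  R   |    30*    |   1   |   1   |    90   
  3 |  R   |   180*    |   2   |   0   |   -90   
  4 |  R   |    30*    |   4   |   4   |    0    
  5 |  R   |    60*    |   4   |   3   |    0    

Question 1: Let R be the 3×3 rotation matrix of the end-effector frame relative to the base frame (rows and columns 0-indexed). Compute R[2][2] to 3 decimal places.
End-effector z-axis (col 2 of R) = (0.0000,-0.0000,-1.0000)
R[2][2] = -1.0000

-1.000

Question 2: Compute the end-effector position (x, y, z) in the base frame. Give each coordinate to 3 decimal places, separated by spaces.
-0.500 1.866 -7.000

after link 1: o_1 = (2.5000, 4.3301, 0.0000)
after link 2: o_2 = (2.5000, 5.3301, 1.0000)
after link 3: o_3 = (4.5000, 5.3301, 1.0000)
after link 4: o_4 = (2.5000, 1.8660, -3.0000)
after link 5: o_5 = (-0.5000, 1.8660, -7.0000)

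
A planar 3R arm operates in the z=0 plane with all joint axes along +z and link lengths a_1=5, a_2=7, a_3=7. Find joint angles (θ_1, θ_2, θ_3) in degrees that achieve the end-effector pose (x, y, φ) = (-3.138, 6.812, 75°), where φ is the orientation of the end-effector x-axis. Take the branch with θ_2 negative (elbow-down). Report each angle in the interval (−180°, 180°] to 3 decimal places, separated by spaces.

wrist centre = target − a_3·(cos φ, sin φ) = (-4.9497, 0.0505)
cos θ_2 = (24.5024−5²−7²)/(2·5·7) = -0.7071; θ_2 = -135.0001° (elbow-down)
β = atan2(0.0505,-4.9497) = 179.4152°; ψ = atan2(-4.9497,0.0502) = -89.4185°
θ_1 = β − ψ = 268.8337°
θ_3 = φ − θ_1 − θ_2 = -58.8336° (wrapped to (-180°,180°])

-91.166 -135.000 -58.834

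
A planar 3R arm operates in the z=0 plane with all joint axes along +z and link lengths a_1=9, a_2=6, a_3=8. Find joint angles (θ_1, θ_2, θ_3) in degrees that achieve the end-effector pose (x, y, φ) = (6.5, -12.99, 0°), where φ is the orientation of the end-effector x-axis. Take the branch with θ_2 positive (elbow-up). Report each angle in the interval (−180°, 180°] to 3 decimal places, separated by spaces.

wrist centre = target − a_3·(cos φ, sin φ) = (-1.5000, -12.9900)
cos θ_2 = (170.9901−9²−6²)/(2·9·6) = 0.4999; θ_2 = 60.0061° (elbow-up)
β = atan2(-12.9900,-1.5000) = -96.5870°; ψ = atan2(5.1965,11.9995) = 23.4155°
θ_1 = β − ψ = -120.0024°
θ_3 = φ − θ_1 − θ_2 = 59.9964° (wrapped to (-180°,180°])

-120.002 60.006 59.996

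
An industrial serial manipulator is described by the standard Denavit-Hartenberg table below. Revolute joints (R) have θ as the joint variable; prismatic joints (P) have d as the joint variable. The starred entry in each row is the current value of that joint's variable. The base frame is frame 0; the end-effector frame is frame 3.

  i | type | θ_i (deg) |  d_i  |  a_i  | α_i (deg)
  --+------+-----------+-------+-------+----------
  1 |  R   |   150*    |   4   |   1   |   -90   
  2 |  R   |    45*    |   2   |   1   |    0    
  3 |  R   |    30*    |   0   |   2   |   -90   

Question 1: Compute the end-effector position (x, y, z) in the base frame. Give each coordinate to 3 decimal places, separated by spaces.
-2.927 -0.620 1.361

after link 1: o_1 = (-0.8660, 0.5000, 4.0000)
after link 2: o_2 = (-2.4784, -0.8785, 3.2929)
after link 3: o_3 = (-2.9267, -0.6197, 1.3610)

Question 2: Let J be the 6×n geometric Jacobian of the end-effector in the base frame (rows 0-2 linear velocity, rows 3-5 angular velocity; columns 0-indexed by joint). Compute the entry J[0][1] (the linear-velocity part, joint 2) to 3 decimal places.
axis z_1 = (-0.5000,-0.8660,0.0000); lever o_n−o_1 = (-2.0607,-1.1197,-2.6390)
cross product → J_v[:, 1] = (2.2854,-1.3195,-1.2247)
J_ω[:, 1] = z_1
entry J[0][1] = 2.2854

2.285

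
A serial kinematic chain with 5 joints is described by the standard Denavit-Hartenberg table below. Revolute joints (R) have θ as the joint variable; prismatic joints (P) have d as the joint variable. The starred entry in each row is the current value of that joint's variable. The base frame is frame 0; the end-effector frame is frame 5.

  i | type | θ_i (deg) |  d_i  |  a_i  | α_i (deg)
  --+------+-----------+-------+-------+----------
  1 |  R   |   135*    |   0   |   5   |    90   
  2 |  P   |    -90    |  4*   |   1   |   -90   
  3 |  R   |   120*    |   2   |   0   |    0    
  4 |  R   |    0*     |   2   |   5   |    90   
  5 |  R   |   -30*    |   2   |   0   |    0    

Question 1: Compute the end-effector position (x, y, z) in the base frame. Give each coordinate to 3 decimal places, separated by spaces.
after link 1: o_1 = (-3.5355, 3.5355, 0.0000)
after link 2: o_2 = (-0.7071, 6.3640, -1.0000)
after link 3: o_3 = (-2.1213, 7.7782, -1.0000)
after link 4: o_4 = (-6.5974, 6.1305, 1.5000)
after link 5: o_5 = (-7.3045, 5.4234, -0.2321)

-7.305 5.423 -0.232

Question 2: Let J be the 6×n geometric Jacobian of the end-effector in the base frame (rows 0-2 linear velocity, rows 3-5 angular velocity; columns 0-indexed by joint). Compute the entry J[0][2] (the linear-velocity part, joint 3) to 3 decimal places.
0.543

axis z_2 = (-0.7071,0.7071,0.0000); lever o_n−o_2 = (-6.5974,-0.9405,0.7679)
cross product → J_v[:, 2] = (0.5430,0.5430,5.3301)
J_ω[:, 2] = z_2
entry J[0][2] = 0.5430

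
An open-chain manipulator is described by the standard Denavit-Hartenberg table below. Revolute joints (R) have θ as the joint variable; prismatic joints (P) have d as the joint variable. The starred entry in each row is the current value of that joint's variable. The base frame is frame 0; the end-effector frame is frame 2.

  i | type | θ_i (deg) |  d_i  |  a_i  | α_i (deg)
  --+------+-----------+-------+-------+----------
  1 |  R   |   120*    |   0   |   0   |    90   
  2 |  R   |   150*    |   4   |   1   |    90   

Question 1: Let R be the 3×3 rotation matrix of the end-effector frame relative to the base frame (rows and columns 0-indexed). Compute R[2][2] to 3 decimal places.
End-effector z-axis (col 2 of R) = (-0.2500,0.4330,0.8660)
R[2][2] = 0.8660

0.866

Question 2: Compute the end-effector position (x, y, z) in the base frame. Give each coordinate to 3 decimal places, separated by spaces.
after link 1: o_1 = (0.0000, 0.0000, 0.0000)
after link 2: o_2 = (3.8971, 1.2500, 0.5000)

3.897 1.250 0.500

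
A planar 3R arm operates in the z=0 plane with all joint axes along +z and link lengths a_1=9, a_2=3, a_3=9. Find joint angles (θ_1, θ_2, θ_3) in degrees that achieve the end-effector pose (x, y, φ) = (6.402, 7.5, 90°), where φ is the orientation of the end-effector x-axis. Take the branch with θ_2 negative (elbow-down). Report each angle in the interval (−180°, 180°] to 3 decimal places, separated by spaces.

wrist centre = target − a_3·(cos φ, sin φ) = (6.4020, -1.5000)
cos θ_2 = (43.2356−9²−3²)/(2·9·3) = -0.8660; θ_2 = -149.9979° (elbow-down)
β = atan2(-1.5000,6.4020) = -13.1866°; ψ = atan2(-1.5001,6.4020) = -13.1875°
θ_1 = β − ψ = 0.0008°
θ_3 = φ − θ_1 − θ_2 = -120.0029° (wrapped to (-180°,180°])

0.001 -149.998 -120.003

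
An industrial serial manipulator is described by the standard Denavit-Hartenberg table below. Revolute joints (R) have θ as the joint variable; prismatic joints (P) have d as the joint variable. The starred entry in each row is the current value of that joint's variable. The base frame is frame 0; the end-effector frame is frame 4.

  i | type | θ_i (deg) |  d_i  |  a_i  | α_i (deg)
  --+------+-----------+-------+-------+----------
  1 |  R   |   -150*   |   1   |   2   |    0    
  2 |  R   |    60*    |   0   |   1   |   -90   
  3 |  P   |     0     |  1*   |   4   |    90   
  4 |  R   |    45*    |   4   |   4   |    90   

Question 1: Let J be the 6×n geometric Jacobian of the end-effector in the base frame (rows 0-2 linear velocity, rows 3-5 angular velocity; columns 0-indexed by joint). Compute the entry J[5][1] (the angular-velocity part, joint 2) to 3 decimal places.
1.000

axis z_1 = (0.0000,0.0000,1.0000); lever o_n−o_1 = (3.8284,-7.8284,4.0000)
cross product → J_v[:, 1] = (7.8284,3.8284,-0.0000)
J_ω[:, 1] = z_1
entry J[5][1] = 1.0000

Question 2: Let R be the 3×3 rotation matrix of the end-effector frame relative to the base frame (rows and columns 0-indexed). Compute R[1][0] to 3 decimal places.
End-effector x-axis (col 0 of R) = (0.7071,-0.7071,0.0000)
R[1][0] = -0.7071

-0.707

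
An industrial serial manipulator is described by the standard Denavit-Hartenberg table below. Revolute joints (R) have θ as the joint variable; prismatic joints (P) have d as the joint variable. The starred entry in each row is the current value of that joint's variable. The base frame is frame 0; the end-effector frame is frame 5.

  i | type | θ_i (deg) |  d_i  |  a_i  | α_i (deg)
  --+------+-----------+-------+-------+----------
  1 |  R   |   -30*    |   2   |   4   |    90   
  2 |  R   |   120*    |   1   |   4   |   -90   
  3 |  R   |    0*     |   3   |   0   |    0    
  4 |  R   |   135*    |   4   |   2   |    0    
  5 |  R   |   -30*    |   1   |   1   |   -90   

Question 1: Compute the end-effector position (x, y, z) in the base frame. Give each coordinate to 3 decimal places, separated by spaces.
-2.853 3.241 0.015

after link 1: o_1 = (3.4641, -2.0000, 2.0000)
after link 2: o_2 = (1.2321, -1.8660, 5.4641)
after link 3: o_3 = (-1.0179, -0.5670, 3.9641)
after link 4: o_4 = (-2.6985, 2.0363, 0.7394)
after link 5: o_5 = (-2.8534, 3.2411, 0.0152)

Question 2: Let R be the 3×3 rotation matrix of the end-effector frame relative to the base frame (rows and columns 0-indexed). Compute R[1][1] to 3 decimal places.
-0.433

End-effector y-axis (col 1 of R) = (0.7500,-0.4330,0.5000)
R[1][1] = -0.4330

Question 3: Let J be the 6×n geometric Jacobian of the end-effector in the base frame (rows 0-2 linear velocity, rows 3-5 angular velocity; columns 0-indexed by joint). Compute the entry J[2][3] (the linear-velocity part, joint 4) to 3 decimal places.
axis z_3 = (-0.7500,0.4330,-0.5000); lever o_n−o_3 = (-1.8355,3.8081,-3.9489)
cross product → J_v[:, 3] = (0.1941,-2.0439,-2.0613)
J_ω[:, 3] = z_3
entry J[2][3] = -2.0613

-2.061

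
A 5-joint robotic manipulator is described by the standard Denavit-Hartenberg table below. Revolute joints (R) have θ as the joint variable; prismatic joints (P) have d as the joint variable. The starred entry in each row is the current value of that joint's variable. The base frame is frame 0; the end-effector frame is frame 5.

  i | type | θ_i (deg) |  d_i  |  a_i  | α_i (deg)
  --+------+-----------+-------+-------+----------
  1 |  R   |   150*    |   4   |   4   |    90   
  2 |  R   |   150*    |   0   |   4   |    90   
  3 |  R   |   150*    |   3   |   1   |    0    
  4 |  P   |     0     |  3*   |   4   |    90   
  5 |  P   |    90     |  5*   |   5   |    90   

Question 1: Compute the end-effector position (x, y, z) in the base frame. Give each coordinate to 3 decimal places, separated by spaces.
after link 1: o_1 = (-3.4641, 2.0000, 4.0000)
after link 2: o_2 = (-0.4641, 0.2679, 6.0000)
after link 3: o_3 = (-2.1627, 1.8260, 8.1651)
after link 4: o_4 = (-5.0598, 5.8080, 9.0311)
after link 5: o_5 = (-3.1848, 9.7255, 14.6112)

-3.185 9.725 14.611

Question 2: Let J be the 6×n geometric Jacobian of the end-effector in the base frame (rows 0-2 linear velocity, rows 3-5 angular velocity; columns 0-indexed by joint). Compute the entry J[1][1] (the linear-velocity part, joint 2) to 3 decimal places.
-5.306

axis z_1 = (0.5000,0.8660,0.0000); lever o_n−o_1 = (0.2793,7.7255,10.6112)
cross product → J_v[:, 1] = (9.1896,-5.3056,3.6208)
J_ω[:, 1] = z_1
entry J[1][1] = -5.3056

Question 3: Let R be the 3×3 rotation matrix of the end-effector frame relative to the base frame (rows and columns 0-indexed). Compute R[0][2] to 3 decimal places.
-0.400

End-effector z-axis (col 2 of R) = (-0.3995,0.8080,-0.4330)
R[0][2] = -0.3995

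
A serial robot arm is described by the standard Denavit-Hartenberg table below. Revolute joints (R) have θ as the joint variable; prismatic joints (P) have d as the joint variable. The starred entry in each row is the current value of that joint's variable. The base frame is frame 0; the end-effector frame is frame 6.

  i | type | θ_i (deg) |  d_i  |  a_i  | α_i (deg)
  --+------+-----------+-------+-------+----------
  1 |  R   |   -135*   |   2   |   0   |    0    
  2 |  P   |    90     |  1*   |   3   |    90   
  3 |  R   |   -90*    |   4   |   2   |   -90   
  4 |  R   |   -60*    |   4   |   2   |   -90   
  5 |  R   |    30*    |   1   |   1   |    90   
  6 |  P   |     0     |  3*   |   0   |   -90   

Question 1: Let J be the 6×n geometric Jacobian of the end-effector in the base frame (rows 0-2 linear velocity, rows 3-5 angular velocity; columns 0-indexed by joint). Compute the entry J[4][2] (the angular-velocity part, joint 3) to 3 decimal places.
-0.707

axis z_2 = (-0.7071,-0.7071,0.0000); lever o_n−o_2 = (-0.8365,-9.4605,-5.0490)
cross product → J_v[:, 2] = (3.5702,-3.5702,6.0981)
J_ω[:, 2] = z_2
entry J[4][2] = -0.7071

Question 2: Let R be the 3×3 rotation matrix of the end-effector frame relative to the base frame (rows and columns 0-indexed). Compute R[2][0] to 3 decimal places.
End-effector x-axis (col 0 of R) = (-0.8839,-0.1768,-0.4330)
R[2][0] = -0.4330

-0.433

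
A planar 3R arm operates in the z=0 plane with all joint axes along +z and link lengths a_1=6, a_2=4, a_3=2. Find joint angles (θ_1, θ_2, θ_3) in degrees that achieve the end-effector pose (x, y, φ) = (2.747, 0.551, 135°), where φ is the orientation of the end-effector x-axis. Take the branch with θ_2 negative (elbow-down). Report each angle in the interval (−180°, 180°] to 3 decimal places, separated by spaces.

30.008 -134.997 -120.011

wrist centre = target − a_3·(cos φ, sin φ) = (4.1612, -0.8632)
cos θ_2 = (18.0608−6²−4²)/(2·6·4) = -0.7071; θ_2 = -134.9967° (elbow-down)
β = atan2(-0.8632,4.1612) = -11.7194°; ψ = atan2(-2.8286,3.1717) = -41.7269°
θ_1 = β − ψ = 30.0076°
θ_3 = φ − θ_1 − θ_2 = -120.0109° (wrapped to (-180°,180°])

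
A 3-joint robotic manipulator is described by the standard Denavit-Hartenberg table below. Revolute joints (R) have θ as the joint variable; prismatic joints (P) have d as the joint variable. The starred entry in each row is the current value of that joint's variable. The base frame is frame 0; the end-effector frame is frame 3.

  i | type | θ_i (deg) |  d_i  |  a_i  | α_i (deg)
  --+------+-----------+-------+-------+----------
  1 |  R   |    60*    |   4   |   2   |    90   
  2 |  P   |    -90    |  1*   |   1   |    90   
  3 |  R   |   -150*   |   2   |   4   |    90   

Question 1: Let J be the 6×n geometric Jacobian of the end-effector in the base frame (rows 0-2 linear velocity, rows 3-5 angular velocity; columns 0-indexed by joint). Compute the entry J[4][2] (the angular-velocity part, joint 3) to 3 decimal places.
-0.866

axis z_2 = (-0.5000,-0.8660,-0.0000); lever o_n−o_2 = (-2.7321,-0.7321,3.4641)
cross product → J_v[:, 2] = (-3.0000,1.7321,-2.0000)
J_ω[:, 2] = z_2
entry J[4][2] = -0.8660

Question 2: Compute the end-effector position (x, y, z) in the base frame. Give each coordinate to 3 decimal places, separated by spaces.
after link 1: o_1 = (1.0000, 1.7321, 4.0000)
after link 2: o_2 = (1.8660, 1.2321, 3.0000)
after link 3: o_3 = (-0.8660, 0.5000, 6.4641)

-0.866 0.500 6.464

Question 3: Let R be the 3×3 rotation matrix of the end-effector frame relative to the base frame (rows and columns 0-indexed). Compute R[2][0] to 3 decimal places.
0.866

End-effector x-axis (col 0 of R) = (-0.4330,0.2500,0.8660)
R[2][0] = 0.8660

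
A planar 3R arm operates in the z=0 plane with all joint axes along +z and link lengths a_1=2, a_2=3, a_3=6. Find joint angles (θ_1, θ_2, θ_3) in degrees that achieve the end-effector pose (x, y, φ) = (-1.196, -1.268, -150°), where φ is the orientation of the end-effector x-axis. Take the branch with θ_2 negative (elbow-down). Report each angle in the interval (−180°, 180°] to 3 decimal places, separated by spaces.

wrist centre = target − a_3·(cos φ, sin φ) = (4.0002, 1.7320)
cos θ_2 = (19.0010−2²−3²)/(2·2·3) = 0.5001; θ_2 = -59.9942° (elbow-down)
β = atan2(1.7320,4.0002) = 23.4118°; ψ = atan2(-2.5979,3.5003) = -36.5831°
θ_1 = β − ψ = 59.9950°
θ_3 = φ − θ_1 − θ_2 = -150.0007° (wrapped to (-180°,180°])

59.995 -59.994 -150.001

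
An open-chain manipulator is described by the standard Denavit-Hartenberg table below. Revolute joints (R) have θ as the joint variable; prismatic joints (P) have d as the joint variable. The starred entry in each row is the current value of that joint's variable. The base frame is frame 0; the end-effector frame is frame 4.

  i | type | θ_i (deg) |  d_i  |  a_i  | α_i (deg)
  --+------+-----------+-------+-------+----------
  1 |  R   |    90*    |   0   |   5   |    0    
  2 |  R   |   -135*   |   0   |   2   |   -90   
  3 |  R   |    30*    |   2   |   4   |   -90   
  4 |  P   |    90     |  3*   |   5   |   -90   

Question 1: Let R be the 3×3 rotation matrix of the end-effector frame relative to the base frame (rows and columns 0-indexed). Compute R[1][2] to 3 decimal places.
End-effector z-axis (col 2 of R) = (-0.6124,0.6124,0.5000)
R[1][2] = 0.6124

0.612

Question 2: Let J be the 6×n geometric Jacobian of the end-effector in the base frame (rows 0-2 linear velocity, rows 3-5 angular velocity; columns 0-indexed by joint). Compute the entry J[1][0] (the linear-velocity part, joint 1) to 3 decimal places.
axis z_0 = ẑ; lever o_n−o_0 = (0.6817,0.0756,-4.5981)
cross product → J_v[:, 0] = (-0.0756,0.6817,0.0000)
J_ω[:, 0] = z_0
entry J[1][0] = 0.6817

0.682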